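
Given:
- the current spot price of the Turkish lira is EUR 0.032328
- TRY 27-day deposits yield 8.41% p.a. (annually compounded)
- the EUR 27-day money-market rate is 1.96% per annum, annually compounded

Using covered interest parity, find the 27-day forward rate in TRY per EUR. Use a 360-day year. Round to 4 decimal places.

T = 27/360 years.
EUR accumulates by (1 + 0.0196)^(27/360) = 1.00145684.
TRY growth factor: (1 + 0.0841)^(27/360) = 1.00607464.
CIP: F = S · (grow EUR)/(grow TRY) = 0.032328 × 1.00145684/1.00607464 = 0.032179617 EUR per TRY.
Quoted the other way: 1/0.032179617 = 31.0756 TRY per EUR.

31.0756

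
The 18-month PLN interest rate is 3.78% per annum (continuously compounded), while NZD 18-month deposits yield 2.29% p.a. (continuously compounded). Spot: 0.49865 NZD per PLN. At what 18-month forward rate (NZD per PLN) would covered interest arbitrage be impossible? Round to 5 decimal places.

0.48763

T = 18/12 years.
Growth of 1 NZD over T: e^(0.0229×18/12) = 1.0349468.
Growth of 1 PLN over T: e^(0.0378×18/12) = 1.0583383.
So F = 0.49865 × 1.0349468 / 1.0583383 = 0.4876288 (NZD/PLN).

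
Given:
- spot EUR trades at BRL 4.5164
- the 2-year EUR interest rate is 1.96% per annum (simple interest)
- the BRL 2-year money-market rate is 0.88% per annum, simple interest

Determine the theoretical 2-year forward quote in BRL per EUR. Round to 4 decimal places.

4.4225

T = 2 years.
BRL accumulates by 1 + 0.0088×2 = 1.017600.
EUR accumulates by 1 + 0.0196×2 = 1.039200.
CIP: F = S · (grow BRL)/(grow EUR) = 4.5164 × 1.017600/1.039200 = 4.422526 BRL per EUR.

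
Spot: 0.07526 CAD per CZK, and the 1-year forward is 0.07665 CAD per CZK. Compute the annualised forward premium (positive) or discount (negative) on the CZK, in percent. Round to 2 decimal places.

T = 1 year.
CZK trades forward at +1.84693% vs spot over the period.
×(1/T) gives 1.85% p.a.

+1.85%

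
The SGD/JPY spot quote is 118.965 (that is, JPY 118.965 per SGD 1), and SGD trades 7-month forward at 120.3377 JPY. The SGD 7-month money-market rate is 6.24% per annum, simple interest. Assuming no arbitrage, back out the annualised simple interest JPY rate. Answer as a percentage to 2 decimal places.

8.29%

T = 7/12 years.
CIP gives F = S · g_JPY/g_SGD, so g_JPY/g_SGD = 120.3377/118.965 = 1.0115387.
The SGD side grows by 1 + 0.0624×7/12 = 1.036400.
That pins the JPY growth at 1.0483587.
(1.0483587 − 1)/T = 0.082901, i.e. 8.29%.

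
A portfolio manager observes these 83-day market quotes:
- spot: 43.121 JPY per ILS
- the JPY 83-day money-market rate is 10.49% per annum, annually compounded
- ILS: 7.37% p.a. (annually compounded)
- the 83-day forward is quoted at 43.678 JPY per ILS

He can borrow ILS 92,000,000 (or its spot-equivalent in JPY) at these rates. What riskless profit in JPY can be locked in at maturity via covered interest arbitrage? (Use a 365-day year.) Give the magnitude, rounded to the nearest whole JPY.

JPY 25,732,044

T = 83/365 years.
Keep in ILS, deliver into the forward: 92,000,000·1.016301809726·43.678 = JPY 4,083,882,800.96.
Swap to JPY now, deposit: 92,000,000·43.121·1.022943213603 = JPY 4,058,150,756.87.
The quoted forward overvalues ILS, so borrow JPY, buy ILS at spot, deposit the ILS at 7.37%, and sell the proceeds forward at 43.678.
Profit = 4,083,882,800.96 − 4,058,150,756.87 = JPY 25,732,044.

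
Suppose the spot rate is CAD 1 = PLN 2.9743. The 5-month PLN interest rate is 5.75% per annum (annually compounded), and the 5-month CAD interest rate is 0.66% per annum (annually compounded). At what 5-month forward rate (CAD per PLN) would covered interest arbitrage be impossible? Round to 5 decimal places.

T = 5/12 years.
PLN growth factor: (1 + 0.0575)^(5/12) = 1.0235683.
CAD growth factor: (1 + 0.0066)^(5/12) = 1.0027447.
Forward (PLN per CAD) = 2.9743 × 1.0235683 / 1.0027447 = 3.036066.
Quoted the other way: 1/3.036066 = 0.32937 CAD per PLN.

0.32937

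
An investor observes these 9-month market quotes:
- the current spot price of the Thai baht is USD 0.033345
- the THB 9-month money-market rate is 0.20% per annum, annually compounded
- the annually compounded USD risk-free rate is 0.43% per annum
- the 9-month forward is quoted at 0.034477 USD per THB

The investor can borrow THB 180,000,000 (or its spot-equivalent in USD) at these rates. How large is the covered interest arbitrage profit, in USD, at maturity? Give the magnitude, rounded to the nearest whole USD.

USD 193,720

T = 9/12 years.
Route A — deposit THB, sell forward: 180,000,000 × 1.001499625 × 0.034477 = USD 6,215,166.46.
Route B — convert at spot, deposit USD: 180,000,000 × 0.033345 × 1.00322327 = USD 6,021,446.39.
The quoted forward overvalues THB, so borrow USD, buy THB at spot, deposit the THB at 0.20%, and sell the proceeds forward at 0.034477.
Profit = 6,215,166.46 − 6,021,446.39 = USD 193,720.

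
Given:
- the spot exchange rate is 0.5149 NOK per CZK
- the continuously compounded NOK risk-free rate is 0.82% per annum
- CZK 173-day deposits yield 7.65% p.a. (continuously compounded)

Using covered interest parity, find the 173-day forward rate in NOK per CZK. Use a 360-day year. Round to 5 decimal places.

T = 173/360 years.
NOK growth factor: e^(0.0082×173/360) = 1.0039483.
CZK accumulates by e^(0.0765×173/360) = 1.0374466.
Forward (NOK per CZK) = 0.5149 × 1.0039483 / 1.0374466 = 0.4982743.

0.49827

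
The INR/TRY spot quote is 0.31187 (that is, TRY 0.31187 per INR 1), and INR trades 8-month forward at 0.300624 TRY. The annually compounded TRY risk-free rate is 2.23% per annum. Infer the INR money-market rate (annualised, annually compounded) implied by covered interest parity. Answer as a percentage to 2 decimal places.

T = 8/12 years.
By CIP, F/S equals the TRY-to-INR growth ratio: 0.300624/0.31187 = 0.9639401.
TRY growth factor: (1 + 0.0223)^(8/12) = 1.014812.
Hence g_INR = 1.052775.
Annualise: 1.052775^(12/8) − 1 = 0.080198 = 8.02%.

8.02%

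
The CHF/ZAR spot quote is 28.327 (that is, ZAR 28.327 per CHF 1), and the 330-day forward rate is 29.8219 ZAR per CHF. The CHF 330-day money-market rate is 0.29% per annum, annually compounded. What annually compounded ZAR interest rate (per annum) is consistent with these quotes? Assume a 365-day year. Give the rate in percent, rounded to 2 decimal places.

6.16%

T = 330/365 years.
CIP gives F = S · g_ZAR/g_CHF, so g_ZAR/g_CHF = 29.8219/28.327 = 1.0527730.
CHF growth factor: (1 + 0.0029)^(330/365) = 1.0026216.
So the ZAR growth factor = 1.0555329.
r = 1.0555329^(365/330) − 1 = 0.061601 → 6.16%.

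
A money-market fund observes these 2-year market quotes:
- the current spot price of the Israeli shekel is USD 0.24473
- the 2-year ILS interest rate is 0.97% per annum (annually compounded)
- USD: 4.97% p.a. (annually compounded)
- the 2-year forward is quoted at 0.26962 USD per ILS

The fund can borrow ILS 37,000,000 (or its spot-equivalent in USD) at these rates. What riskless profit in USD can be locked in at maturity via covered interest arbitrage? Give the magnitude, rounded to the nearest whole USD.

T = 2 years.
Invest the ILS and cover forward: 37,000,000 × 1.01949409 × 0.26962 = USD 10,170,411.87.
Convert at spot and invest in USD: 37,000,000 × 0.24473 × 1.10187009 = USD 9,977,444.68.
The quoted forward overvalues ILS, so borrow USD, buy ILS at spot, deposit the ILS at 0.97%, and sell the proceeds forward at 0.26962.
Profit = 10,170,411.87 − 9,977,444.68 = USD 192,967.

USD 192,967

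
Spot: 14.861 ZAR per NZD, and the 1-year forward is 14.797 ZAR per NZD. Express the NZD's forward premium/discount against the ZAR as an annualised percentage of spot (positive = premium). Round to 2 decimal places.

T = 1 year.
NZD trades forward at -0.43066% vs spot over the period.
Per annum: -0.0043066 / 1 = -0.004307 = -0.43%.

-0.43%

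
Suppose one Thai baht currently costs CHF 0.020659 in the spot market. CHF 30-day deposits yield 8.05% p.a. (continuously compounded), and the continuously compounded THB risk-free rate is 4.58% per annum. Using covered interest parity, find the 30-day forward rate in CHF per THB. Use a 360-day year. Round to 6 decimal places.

T = 30/360 years.
Growth of 1 CHF over T: e^(0.0805×30/360) = 1.0067309.
THB growth factor: e^(0.0458×30/360) = 1.003824.
So F = 0.020659 × 1.0067309 / 1.003824 = 0.02071882 (CHF/THB).

0.020719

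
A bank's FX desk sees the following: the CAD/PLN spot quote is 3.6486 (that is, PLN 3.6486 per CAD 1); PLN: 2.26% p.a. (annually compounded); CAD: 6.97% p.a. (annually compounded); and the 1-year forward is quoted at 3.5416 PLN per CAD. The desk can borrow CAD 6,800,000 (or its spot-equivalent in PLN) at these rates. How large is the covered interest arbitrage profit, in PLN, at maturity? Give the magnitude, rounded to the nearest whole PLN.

T = 1 year.
Keep in CAD, deliver into the forward: 6,800,000·1.069700·3.5416 = PLN 25,761,456.74.
Swap to PLN now, deposit: 6,800,000·3.6486·1.022600 = PLN 25,371,196.85.
The quoted forward overvalues CAD, so borrow PLN, buy CAD at spot, deposit the CAD at 6.97%, and sell the proceeds forward at 3.5416.
Arbitrage profit = |25,761,456.74 − 25,371,196.85| = PLN 390,260.

PLN 390,260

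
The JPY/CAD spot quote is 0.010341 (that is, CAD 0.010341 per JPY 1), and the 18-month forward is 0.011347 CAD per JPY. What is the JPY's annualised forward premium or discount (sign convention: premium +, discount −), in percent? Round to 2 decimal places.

+6.49%

T = 18/12 years.
(F − S)/S = (0.011347 − 0.010341)/0.010341 = 0.0972827.
×(1/T) gives 6.49% p.a.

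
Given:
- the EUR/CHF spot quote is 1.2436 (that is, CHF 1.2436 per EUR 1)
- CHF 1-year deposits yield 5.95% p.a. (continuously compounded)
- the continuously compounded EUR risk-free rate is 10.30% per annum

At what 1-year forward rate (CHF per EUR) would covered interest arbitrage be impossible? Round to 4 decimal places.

1.1907

T = 1 year.
CHF growth factor: e^(0.0595×1) = 1.0613058.
EUR growth factor: e^(0.1030×1) = 1.1084914.
So F = 1.2436 × 1.0613058 / 1.1084914 = 1.190663 (CHF/EUR).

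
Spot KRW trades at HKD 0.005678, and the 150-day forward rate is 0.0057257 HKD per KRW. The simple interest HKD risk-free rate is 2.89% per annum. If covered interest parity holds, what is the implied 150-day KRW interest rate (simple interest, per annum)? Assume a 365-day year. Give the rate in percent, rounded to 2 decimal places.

T = 150/365 years.
F/S = 0.0057257/0.005678 = 1.0084008 = (growth of HKD) / (growth of KRW).
The HKD side grows by 1 + 0.0289×150/365 = 1.0118767.
That pins the KRW growth at 1.0034469.
(1.0034469 − 1)/T = 0.008387, i.e. 0.84%.

0.84%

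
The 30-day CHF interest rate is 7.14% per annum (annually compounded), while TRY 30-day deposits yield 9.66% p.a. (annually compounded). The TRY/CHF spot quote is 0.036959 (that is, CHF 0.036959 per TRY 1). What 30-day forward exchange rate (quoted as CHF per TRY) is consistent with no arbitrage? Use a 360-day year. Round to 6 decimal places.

T = 30/360 years.
CHF growth factor: (1 + 0.0714)^(30/360) = 1.0057637.
TRY growth factor: (1 + 0.0966)^(30/360) = 1.0077141.
CIP: F = S · (grow CHF)/(grow TRY) = 0.036959 × 1.0057637/1.0077141 = 0.03688747 CHF per TRY.

0.036887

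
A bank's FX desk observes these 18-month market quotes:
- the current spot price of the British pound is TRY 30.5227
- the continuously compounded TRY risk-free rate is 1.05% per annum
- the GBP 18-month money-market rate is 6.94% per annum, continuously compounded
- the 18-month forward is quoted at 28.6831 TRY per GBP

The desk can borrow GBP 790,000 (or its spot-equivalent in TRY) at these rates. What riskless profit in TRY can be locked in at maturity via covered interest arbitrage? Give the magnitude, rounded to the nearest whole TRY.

TRY 649,953

T = 18/12 years.
Invest the GBP and cover forward: 790,000 × 1.1097114205 × 28.6831 = TRY 25,145,671.28.
Convert at spot and invest in TRY: 790,000 × 30.5227 × 1.015874685 = TRY 24,495,718.22.
The quoted forward overvalues GBP, so borrow TRY, buy GBP at spot, deposit the GBP at 6.94%, and sell the proceeds forward at 28.6831.
Arbitrage profit = |25,145,671.28 − 24,495,718.22| = TRY 649,953.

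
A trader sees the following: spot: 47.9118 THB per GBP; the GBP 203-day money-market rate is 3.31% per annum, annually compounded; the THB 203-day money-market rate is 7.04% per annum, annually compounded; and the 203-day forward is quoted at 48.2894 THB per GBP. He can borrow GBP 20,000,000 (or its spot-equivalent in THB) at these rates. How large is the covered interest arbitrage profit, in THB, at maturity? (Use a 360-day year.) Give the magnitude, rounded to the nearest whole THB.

T = 203/360 years.
Invest the GBP and cover forward: 20,000,000 × 1.0185320995 × 48.2894 = THB 983,686,079.31.
Convert at spot and invest in THB: 20,000,000 × 47.9118 × 1.03910807013 = THB 995,710,760.69.
The quoted forward undervalues GBP, so borrow GBP, convert to THB at spot, deposit the THB at 7.04%, and buy GBP forward at 48.2894 to cover the loan.
Profit = 995,710,760.69 − 983,686,079.31 = THB 12,024,681.

THB 12,024,681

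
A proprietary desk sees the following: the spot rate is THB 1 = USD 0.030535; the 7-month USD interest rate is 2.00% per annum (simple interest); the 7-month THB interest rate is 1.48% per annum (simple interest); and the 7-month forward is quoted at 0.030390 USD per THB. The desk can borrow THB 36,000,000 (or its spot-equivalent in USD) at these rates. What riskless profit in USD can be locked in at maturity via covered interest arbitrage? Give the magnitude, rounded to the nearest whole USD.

T = 7/12 years.
Route A — deposit THB, sell forward: 36,000,000 × 1.008633333 × 0.030390 = USD 1,103,485.21.
Route B — convert at spot, deposit USD: 36,000,000 × 0.030535 × 1.011666667 = USD 1,112,084.70.
The quoted forward undervalues THB, so borrow THB, convert to USD at spot, deposit the USD at 2.00%, and buy THB forward at 0.030390 to cover the loan.
Arbitrage profit = |1,103,485.21 − 1,112,084.70| = USD 8,599.

USD 8,599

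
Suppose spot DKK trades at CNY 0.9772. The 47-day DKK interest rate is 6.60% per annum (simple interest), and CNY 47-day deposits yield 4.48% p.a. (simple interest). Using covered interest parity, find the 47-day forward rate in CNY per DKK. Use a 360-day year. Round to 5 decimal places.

0.97452

T = 47/360 years.
CNY growth factor: 1 + 0.0448×47/360 = 1.0058489.
Growth of 1 DKK over T: 1 + 0.0660×47/360 = 1.0086167.
CIP: F = S · (grow CNY)/(grow DKK) = 0.9772 × 1.0058489/1.0086167 = 0.9745184 CNY per DKK.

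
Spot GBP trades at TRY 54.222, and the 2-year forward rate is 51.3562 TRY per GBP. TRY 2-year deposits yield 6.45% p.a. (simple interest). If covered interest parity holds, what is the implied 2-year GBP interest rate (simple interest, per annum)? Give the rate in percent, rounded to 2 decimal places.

9.60%

T = 2 years.
CIP gives F = S · g_TRY/g_GBP, so g_TRY/g_GBP = 51.3562/54.222 = 0.9471469.
The TRY side grows by 1 + 0.0645×2 = 1.129000.
Hence g_GBP = 1.1920009.
r = (1.1920009 − 1)/2 = 0.096000 → 9.60%.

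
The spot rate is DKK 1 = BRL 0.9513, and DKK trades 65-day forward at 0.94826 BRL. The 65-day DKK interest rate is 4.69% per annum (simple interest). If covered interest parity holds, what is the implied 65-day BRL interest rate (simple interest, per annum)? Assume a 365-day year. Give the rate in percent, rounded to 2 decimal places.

2.88%

T = 65/365 years.
By CIP, F/S equals the BRL-to-DKK growth ratio: 0.94826/0.9513 = 0.9968044.
The DKK side grows by 1 + 0.0469×65/365 = 1.0083521.
That pins the BRL growth at 1.0051298.
r = (1.0051298 − 1)/(65/365) = 0.028806 → 2.88%.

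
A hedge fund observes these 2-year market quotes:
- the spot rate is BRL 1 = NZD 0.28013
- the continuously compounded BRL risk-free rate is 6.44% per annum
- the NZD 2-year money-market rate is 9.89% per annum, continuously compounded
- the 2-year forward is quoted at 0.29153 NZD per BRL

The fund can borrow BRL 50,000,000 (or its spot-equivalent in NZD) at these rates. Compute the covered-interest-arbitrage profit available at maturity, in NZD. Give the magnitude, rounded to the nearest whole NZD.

NZD 489,759

T = 2 years.
Keep in BRL, deliver into the forward: 50,000,000·1.1374626089·0.29153 = NZD 16,580,223.72.
Swap to NZD now, deposit: 50,000,000·0.28013·1.2187186257 = NZD 17,069,982.43.
The quoted forward undervalues BRL, so borrow BRL, convert to NZD at spot, deposit the NZD at 9.89%, and buy BRL forward at 0.29153 to cover the loan.
Arbitrage profit = |16,580,223.72 − 17,069,982.43| = NZD 489,759.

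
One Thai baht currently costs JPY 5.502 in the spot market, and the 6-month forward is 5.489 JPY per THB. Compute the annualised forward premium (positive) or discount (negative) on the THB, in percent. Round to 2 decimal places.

-0.47%

T = 6/12 years.
Period premium: (5.489 − 5.502)/5.502 = -0.0023628.
Annualise by dividing by T: -0.0023628 / (6/12) = -0.004726 → -0.47%.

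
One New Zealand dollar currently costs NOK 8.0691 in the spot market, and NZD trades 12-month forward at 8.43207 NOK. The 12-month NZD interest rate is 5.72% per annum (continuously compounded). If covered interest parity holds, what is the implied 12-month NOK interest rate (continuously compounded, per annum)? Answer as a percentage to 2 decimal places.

10.12%

T = 1 year.
By CIP, F/S equals the NOK-to-NZD growth ratio: 8.43207/8.0691 = 1.0449827.
NZD growth factor: e^(0.0572×1) = 1.0588676.
Hence g_NOK = 1.1064983.
Take logs: ln 1.1064983 / 1 = 0.101200, so 10.12%.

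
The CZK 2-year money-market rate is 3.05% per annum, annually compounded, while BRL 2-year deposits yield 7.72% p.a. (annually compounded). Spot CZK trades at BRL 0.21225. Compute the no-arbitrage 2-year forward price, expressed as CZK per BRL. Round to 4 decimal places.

4.3118

T = 2 years.
BRL accumulates by (1 + 0.0772)^2 = 1.1603598.
Growth of 1 CZK over T: (1 + 0.0305)^2 = 1.0619302.
So F = 0.21225 × 1.1603598 / 1.0619302 = 0.2319233 (BRL/CZK).
Quoted the other way: 1/0.2319233 = 4.3118 CZK per BRL.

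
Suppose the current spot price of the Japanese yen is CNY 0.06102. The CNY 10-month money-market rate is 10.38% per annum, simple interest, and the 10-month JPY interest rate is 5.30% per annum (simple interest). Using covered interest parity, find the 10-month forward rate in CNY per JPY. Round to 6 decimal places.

T = 10/12 years.
Growth of 1 CNY over T: 1 + 0.1038×10/12 = 1.086500.
JPY growth factor: 1 + 0.0530×10/12 = 1.0441667.
So F = 0.06102 × 1.086500 / 1.0441667 = 0.06349391 (CNY/JPY).

0.063494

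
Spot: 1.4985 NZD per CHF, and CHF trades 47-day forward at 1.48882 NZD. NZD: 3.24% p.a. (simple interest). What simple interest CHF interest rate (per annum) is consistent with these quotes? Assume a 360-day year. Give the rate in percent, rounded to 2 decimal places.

8.24%

T = 47/360 years.
CIP gives F = S · g_NZD/g_CHF, so g_NZD/g_CHF = 1.48882/1.4985 = 0.9935402.
NZD growth factor: 1 + 0.0324×47/360 = 1.004230.
That pins the CHF growth at 1.0107593.
r = (1.0107593 − 1)/(47/360) = 0.082412 → 8.24%.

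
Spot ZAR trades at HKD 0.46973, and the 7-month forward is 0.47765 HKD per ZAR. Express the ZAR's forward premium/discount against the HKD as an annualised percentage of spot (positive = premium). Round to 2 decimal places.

+2.89%

T = 7/12 years.
Period premium: (0.47765 − 0.46973)/0.46973 = 0.0168607.
Per annum: 0.0168607 / (7/12) = 0.028904 = 2.89%.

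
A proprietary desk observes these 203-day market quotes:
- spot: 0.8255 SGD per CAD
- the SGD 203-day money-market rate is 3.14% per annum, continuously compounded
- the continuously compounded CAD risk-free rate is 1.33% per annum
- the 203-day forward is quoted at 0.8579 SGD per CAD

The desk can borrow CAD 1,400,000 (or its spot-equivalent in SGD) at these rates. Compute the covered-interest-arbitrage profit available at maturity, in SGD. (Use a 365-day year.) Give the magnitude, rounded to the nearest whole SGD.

T = 203/365 years.
Route A — deposit CAD, sell forward: 1,400,000 × 1.007424412 × 0.8579 = SGD 1,209,977.16.
Route B — convert at spot, deposit SGD: 1,400,000 × 0.8255 × 1.017616941 = SGD 1,176,059.90.
The quoted forward overvalues CAD, so borrow SGD, buy CAD at spot, deposit the CAD at 1.33%, and sell the proceeds forward at 0.8579.
The gap between the two covered legs is SGD 33,917.

SGD 33,917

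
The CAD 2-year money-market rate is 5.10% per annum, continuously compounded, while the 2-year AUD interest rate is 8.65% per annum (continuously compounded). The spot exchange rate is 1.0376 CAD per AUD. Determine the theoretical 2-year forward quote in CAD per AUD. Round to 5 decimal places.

T = 2 years.
CAD accumulates by e^(0.0510×2) = 1.1073835.
AUD growth factor: e^(0.0865×2) = 1.1888661.
So F = 1.0376 × 1.1073835 / 1.1888661 = 0.9664849 (CAD/AUD).

0.96648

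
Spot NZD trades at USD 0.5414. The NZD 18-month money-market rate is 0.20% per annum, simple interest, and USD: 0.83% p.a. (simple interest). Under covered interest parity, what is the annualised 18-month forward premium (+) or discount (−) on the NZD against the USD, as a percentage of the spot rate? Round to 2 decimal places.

+0.63%

T = 18/12 years.
No-arbitrage forward: 0.5414 × 1.012450 / 1.003000 = 0.5465009 USD/NZD.
Annualised premium = (F − S)/S × (1/T) = (0.5465009 − 0.5414)/0.5414 ÷ (18/12) = 0.63%.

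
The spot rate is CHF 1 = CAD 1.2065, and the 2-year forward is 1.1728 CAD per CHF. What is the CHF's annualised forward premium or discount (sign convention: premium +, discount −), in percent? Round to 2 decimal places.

T = 2 years.
CHF trades forward at -2.79320% vs spot over the period.
Per annum: -0.0279320 / 2 = -0.013966 = -1.40%.

-1.40%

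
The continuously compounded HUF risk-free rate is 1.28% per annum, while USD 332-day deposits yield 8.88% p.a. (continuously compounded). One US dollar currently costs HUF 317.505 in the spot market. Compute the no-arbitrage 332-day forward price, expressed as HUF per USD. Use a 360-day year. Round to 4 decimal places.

296.0134

T = 332/360 years.
HUF accumulates by e^(0.0128×332/360) = 1.011874392.
Growth of 1 USD over T: e^(0.0888×332/360) = 1.085340034.
CIP: F = S · (grow HUF)/(grow USD) = 317.505 × 1.011874392/1.085340034 = 296.013386 HUF per USD.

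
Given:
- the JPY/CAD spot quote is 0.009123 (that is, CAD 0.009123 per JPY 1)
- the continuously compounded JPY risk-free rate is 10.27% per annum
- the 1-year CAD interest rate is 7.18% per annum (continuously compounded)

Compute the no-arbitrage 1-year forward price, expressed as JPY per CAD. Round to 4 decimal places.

T = 1 year.
CAD accumulates by e^(0.0718×1) = 1.074440434.
JPY growth factor: e^(0.1027×1) = 1.108158912.
So F = 0.009123 × 1.074440434 / 1.108158912 = 0.00884541014 (CAD/JPY).
Invert for JPY per CAD: 1 / 0.00884541014 = 113.0530.

113.0530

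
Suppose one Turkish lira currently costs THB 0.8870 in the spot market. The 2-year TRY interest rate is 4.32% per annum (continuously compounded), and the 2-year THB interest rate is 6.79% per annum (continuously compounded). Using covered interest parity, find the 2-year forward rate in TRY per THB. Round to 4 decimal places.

T = 2 years.
THB accumulates by e^(0.0679×2) = 1.1454528.
TRY accumulates by e^(0.0432×2) = 1.0902423.
So F = 0.887 × 1.1454528 / 1.0902423 = 0.9319182 (THB/TRY).
Invert for TRY per THB: 1 / 0.9319182 = 1.0731.

1.0731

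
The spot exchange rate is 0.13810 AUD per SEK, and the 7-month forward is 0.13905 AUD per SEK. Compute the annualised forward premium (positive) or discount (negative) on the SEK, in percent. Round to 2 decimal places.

T = 7/12 years.
Period premium: (0.13905 − 0.1381)/0.1381 = 0.0068791.
Per annum: 0.0068791 / (7/12) = 0.011793 = 1.18%.

+1.18%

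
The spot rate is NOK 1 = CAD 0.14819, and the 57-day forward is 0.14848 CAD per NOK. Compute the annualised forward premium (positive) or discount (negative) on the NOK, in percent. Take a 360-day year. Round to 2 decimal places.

+1.24%

T = 57/360 years.
(F − S)/S = (0.14848 − 0.14819)/0.14819 = 0.0019569.
Per annum: 0.0019569 / (57/360) = 0.012359 = 1.24%.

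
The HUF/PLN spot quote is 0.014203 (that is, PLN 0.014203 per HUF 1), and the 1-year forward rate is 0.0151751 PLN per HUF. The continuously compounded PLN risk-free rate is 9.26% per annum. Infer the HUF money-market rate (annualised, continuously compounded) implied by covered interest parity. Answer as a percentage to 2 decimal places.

T = 1 year.
By CIP, F/S equals the PLN-to-HUF growth ratio: 0.0151751/0.014203 = 1.0684433.
The PLN side grows by e^(0.0926×1) = 1.0970228.
So the HUF growth factor = 1.0267487.
r = ln(1.0267487)/1 = 0.026397 → 2.64%.

2.64%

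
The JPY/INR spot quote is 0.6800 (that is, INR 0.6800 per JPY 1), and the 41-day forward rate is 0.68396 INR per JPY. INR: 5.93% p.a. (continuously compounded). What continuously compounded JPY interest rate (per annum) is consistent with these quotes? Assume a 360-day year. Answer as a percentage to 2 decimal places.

T = 41/360 years.
F/S = 0.68396/0.68 = 1.0058235 = (growth of INR) / (growth of JPY).
The INR side grows by e^(0.0593×41/360) = 1.0067765.
So the JPY growth factor = 1.0009475.
r = ln(1.0009475)/(41/360) = 0.008316 → 0.83%.

0.83%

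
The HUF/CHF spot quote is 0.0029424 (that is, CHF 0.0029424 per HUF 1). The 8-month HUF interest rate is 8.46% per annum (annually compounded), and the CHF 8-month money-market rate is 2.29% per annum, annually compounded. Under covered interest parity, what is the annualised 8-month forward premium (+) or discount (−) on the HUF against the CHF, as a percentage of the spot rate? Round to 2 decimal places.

-5.74%

T = 8/12 years.
F = S · g_CHF/g_HUF = 0.0029424 × 1.015209/1.0556333 = 0.0028297241.
(F − S)/S ÷ T = (0.0028297241 − 0.0029424)/0.0029424/(8/12) = -0.057441 → -5.74%.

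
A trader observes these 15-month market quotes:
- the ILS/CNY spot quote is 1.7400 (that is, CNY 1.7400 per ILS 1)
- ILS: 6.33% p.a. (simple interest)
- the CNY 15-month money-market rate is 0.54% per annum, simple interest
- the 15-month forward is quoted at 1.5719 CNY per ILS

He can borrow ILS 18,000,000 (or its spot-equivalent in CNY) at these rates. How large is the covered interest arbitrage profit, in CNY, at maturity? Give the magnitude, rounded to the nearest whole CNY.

CNY 998,431

T = 15/12 years.
Keep in ILS, deliver into the forward: 18,000,000·1.079125·1.5719 = CNY 30,532,978.58.
Swap to CNY now, deposit: 18,000,000·1.7400·1.006750 = CNY 31,531,410.00.
The quoted forward undervalues ILS, so borrow ILS, convert to CNY at spot, deposit the CNY at 0.54%, and buy ILS forward at 1.5719 to cover the loan.
Profit = 31,531,410.00 − 30,532,978.58 = CNY 998,431.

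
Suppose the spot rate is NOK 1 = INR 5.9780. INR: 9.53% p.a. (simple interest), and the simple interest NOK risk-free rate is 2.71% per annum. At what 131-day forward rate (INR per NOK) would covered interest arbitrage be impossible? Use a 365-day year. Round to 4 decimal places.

T = 131/365 years.
Growth of 1 INR over T: 1 + 0.0953×131/365 = 1.0342036.
NOK accumulates by 1 + 0.0271×131/365 = 1.0097263.
CIP: F = S · (grow INR)/(grow NOK) = 5.978 × 1.0342036/1.0097263 = 6.122916 INR per NOK.

6.1229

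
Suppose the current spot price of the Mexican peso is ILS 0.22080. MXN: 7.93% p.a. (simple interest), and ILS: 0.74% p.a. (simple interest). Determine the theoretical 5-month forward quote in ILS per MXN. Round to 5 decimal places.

0.21440

T = 5/12 years.
ILS growth factor: 1 + 0.0074×5/12 = 1.0030833.
MXN growth factor: 1 + 0.0793×5/12 = 1.0330417.
Forward (ILS per MXN) = 0.2208 × 1.0030833 / 1.0330417 = 0.2143968.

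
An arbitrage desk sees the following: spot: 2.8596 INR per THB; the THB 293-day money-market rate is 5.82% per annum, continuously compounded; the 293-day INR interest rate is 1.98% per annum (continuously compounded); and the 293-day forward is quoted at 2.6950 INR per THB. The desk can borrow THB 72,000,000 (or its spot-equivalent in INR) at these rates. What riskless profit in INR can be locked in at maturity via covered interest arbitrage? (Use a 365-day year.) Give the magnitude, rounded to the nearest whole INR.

INR 5,869,285

T = 293/365 years.
Invest the THB and cover forward: 72,000,000 × 1.04782800185 × 2.6950 = INR 203,320,545.48.
Convert at spot and invest in INR: 72,000,000 × 2.8596 × 1.016021232 = INR 209,189,830.68.
The quoted forward undervalues THB, so borrow THB, convert to INR at spot, deposit the INR at 1.98%, and buy THB forward at 2.6950 to cover the loan.
Arbitrage profit = |203,320,545.48 − 209,189,830.68| = INR 5,869,285.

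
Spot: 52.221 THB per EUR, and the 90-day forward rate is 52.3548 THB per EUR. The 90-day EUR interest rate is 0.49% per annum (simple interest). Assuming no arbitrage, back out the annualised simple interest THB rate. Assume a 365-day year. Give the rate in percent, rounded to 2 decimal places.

1.53%

T = 90/365 years.
By CIP, F/S equals the THB-to-EUR growth ratio: 52.3548/52.221 = 1.0025622.
The EUR side grows by 1 + 0.0049×90/365 = 1.0012082.
Hence g_THB = 1.0037735.
r = (1.0037735 − 1)/(90/365) = 0.015304 → 1.53%.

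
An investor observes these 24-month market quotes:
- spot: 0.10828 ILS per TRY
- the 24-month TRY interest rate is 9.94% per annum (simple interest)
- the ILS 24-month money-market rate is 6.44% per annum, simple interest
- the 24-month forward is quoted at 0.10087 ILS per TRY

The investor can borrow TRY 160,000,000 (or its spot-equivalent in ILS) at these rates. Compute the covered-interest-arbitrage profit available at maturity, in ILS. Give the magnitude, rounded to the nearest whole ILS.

ILS 208,561

T = 2 years.
Invest the TRY and cover forward: 160,000,000 × 1.198800 × 0.10087 = ILS 19,347,672.96.
Convert at spot and invest in ILS: 160,000,000 × 0.10828 × 1.128800 = ILS 19,556,234.24.
The quoted forward undervalues TRY, so borrow TRY, convert to ILS at spot, deposit the ILS at 6.44%, and buy TRY forward at 0.10087 to cover the loan.
The gap between the two covered legs is ILS 208,561.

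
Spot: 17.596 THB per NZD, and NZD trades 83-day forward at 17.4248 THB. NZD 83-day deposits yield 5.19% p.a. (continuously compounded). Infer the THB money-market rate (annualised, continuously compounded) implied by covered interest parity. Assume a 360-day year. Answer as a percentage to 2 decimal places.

0.95%

T = 83/360 years.
By CIP, F/S equals the THB-to-NZD growth ratio: 17.4248/17.596 = 0.9902705.
NZD growth factor: e^(0.0519×83/360) = 1.0120377.
So the THB growth factor = 1.0021911.
r = ln(1.0021911)/(83/360) = 0.009493 → 0.95%.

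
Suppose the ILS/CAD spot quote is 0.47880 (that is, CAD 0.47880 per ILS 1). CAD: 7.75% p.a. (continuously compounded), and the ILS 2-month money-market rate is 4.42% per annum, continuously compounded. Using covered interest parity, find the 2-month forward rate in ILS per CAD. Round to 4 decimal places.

2.0770

T = 2/12 years.
CAD growth factor: e^(0.0775×2/12) = 1.0130004.
ILS accumulates by e^(0.0442×2/12) = 1.0073939.
Forward (CAD per ILS) = 0.4788 × 1.0130004 / 1.0073939 = 0.4814647.
Invert for ILS per CAD: 1 / 0.4814647 = 2.0770.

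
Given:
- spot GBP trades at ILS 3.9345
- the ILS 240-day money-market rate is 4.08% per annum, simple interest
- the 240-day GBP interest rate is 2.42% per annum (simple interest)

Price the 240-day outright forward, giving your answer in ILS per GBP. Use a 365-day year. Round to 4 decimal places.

T = 240/365 years.
Growth of 1 ILS over T: 1 + 0.0408×240/365 = 1.0268274.
GBP growth factor: 1 + 0.0242×240/365 = 1.0159123.
CIP: F = S · (grow ILS)/(grow GBP) = 3.9345 × 1.0268274/1.0159123 = 3.976773 ILS per GBP.

3.9768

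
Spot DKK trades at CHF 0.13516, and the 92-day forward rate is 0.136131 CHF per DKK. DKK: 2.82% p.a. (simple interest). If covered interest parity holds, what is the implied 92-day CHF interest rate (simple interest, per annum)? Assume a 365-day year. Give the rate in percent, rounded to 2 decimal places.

T = 92/365 years.
CIP gives F = S · g_CHF/g_DKK, so g_CHF/g_DKK = 0.136131/0.13516 = 1.0071841.
DKK growth factor: 1 + 0.0282×92/365 = 1.0071079.
So the CHF growth factor = 1.0143431.
(1.0143431 − 1)/T = 0.056905, i.e. 5.69%.

5.69%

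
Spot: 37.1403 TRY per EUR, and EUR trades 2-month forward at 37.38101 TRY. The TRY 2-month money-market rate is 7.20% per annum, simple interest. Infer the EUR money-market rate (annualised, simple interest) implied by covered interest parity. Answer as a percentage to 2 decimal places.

T = 2/12 years.
By CIP, F/S equals the TRY-to-EUR growth ratio: 37.38101/37.1403 = 1.0064811.
TRY growth factor: 1 + 0.0720×2/12 = 1.012000.
That pins the EUR growth at 1.0054834.
r = (1.0054834 − 1)/(2/12) = 0.032900 → 3.29%.

3.29%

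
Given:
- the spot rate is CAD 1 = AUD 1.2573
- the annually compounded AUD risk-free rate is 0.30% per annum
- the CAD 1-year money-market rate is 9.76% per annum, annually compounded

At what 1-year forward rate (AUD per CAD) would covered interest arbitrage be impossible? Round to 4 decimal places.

T = 1 year.
AUD accumulates by (1 + 0.0030)^1 = 1.003000.
Growth of 1 CAD over T: (1 + 0.0976)^1 = 1.097600.
So F = 1.2573 × 1.003000 / 1.097600 = 1.148936 (AUD/CAD).

1.1489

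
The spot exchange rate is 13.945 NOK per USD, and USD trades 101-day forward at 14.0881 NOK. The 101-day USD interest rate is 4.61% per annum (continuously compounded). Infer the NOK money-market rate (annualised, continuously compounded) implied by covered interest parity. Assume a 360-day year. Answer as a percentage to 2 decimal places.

8.25%

T = 101/360 years.
By CIP, F/S equals the NOK-to-USD growth ratio: 14.0881/13.945 = 1.0102617.
USD growth factor: e^(0.0461×101/360) = 1.0130176.
Hence g_NOK = 1.0234129.
r = ln(1.0234129)/(101/360) = 0.082490 → 8.25%.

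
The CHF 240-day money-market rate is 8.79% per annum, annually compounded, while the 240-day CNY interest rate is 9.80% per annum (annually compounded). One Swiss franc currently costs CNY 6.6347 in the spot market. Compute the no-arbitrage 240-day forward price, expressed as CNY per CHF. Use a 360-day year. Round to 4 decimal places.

T = 240/360 years.
CNY growth factor: (1 + 0.0980)^(240/360) = 1.0643102.
Growth of 1 CHF over T: (1 + 0.0879)^(240/360) = 1.0577734.
Forward (CNY per CHF) = 6.6347 × 1.0643102 / 1.0577734 = 6.675701.

6.6757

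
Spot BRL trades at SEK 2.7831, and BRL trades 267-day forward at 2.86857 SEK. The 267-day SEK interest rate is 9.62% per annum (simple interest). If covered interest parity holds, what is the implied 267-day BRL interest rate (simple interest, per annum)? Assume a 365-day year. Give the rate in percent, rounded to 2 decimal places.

T = 267/365 years.
F/S = 2.86857/2.7831 = 1.0307104 = (growth of SEK) / (growth of BRL).
The SEK side grows by 1 + 0.0962×267/365 = 1.070371.
So the BRL growth factor = 1.0384789.
(1.0384789 − 1)/T = 0.052602, i.e. 5.26%.

5.26%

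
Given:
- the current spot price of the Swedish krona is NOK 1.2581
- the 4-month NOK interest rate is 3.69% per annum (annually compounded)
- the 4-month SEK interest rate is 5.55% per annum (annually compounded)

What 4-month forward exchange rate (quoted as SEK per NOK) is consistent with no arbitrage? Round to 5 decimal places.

0.79957

T = 4/12 years.
NOK growth factor: (1 + 0.0369)^(4/12) = 1.0121517.
Growth of 1 SEK over T: (1 + 0.0555)^(4/12) = 1.0181679.
So F = 1.2581 × 1.0121517 / 1.0181679 = 1.250666 (NOK/SEK).
Quoted the other way: 1/1.250666 = 0.79957 SEK per NOK.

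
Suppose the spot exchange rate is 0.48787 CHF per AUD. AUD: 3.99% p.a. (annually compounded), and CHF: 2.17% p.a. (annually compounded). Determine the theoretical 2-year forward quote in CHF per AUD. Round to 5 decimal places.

0.47094

T = 2 years.
CHF accumulates by (1 + 0.0217)^2 = 1.0438709.
AUD growth factor: (1 + 0.0399)^2 = 1.081392.
CIP: F = S · (grow CHF)/(grow AUD) = 0.48787 × 1.0438709/1.081392 = 0.4709424 CHF per AUD.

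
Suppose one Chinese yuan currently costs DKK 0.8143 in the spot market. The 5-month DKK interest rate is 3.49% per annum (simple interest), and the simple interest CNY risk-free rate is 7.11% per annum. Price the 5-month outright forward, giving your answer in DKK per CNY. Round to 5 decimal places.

0.80237

T = 5/12 years.
DKK accumulates by 1 + 0.0349×5/12 = 1.0145417.
Growth of 1 CNY over T: 1 + 0.0711×5/12 = 1.029625.
So F = 0.8143 × 1.0145417 / 1.029625 = 0.8023711 (DKK/CNY).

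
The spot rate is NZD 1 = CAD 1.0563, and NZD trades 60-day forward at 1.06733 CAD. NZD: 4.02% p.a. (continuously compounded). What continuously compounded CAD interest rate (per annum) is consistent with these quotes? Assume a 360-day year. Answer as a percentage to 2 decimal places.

10.25%

T = 60/360 years.
CIP gives F = S · g_CAD/g_NZD, so g_CAD/g_NZD = 1.06733/1.0563 = 1.0104421.
NZD growth factor: e^(0.0402×60/360) = 1.0067225.
Hence g_CAD = 1.0172348.
Take logs: ln 1.0172348 / (60/360) = 0.102528, so 10.25%.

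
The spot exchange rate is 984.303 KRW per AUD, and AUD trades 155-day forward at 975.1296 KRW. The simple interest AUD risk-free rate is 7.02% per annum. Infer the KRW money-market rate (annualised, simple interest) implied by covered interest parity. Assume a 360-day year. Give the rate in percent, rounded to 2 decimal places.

4.79%

T = 155/360 years.
By CIP, F/S equals the KRW-to-AUD growth ratio: 975.1296/984.303 = 0.9906803.
The AUD side grows by 1 + 0.0702×155/360 = 1.030225.
So the KRW growth factor = 1.0206236.
(1.0206236 − 1)/T = 0.047900, i.e. 4.79%.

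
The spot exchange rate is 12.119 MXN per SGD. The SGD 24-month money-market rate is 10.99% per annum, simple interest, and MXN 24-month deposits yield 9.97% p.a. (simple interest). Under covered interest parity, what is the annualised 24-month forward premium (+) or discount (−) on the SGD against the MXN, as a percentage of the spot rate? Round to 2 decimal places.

T = 2 years.
F = S · g_MXN/g_SGD = 12.119 × 1.199400/1.219800 = 11.916321.
Annualised premium = (F − S)/S × (1/T) = (11.916321 − 12.119)/12.119 ÷ 2 = -0.84%.

-0.84%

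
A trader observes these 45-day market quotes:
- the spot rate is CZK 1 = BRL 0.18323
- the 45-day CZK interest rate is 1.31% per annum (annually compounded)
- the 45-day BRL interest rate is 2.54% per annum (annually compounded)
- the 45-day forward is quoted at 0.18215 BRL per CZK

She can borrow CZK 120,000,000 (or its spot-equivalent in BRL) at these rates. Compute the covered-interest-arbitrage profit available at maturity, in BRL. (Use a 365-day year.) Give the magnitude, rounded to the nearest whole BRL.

T = 45/365 years.
Invest the CZK and cover forward: 120,000,000 × 1.0016058693 × 0.18215 = BRL 21,893,101.09.
Convert at spot and invest in BRL: 120,000,000 × 0.18323 × 1.003097184 = BRL 22,055,699.64.
The quoted forward undervalues CZK, so borrow CZK, convert to BRL at spot, deposit the BRL at 2.54%, and buy CZK forward at 0.18215 to cover the loan.
Arbitrage profit = |21,893,101.09 − 22,055,699.64| = BRL 162,599.

BRL 162,599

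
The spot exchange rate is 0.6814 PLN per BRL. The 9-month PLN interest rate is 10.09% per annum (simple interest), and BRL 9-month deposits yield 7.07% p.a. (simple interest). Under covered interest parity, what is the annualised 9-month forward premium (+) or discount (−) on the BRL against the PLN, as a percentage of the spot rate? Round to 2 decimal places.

+2.87%

T = 9/12 years.
CIP forward (PLN per BRL) = 0.6814 × 1.075675/1.053025 = 0.6960565.
(F − S)/S ÷ T = (0.6960565 − 0.6814)/0.6814/(9/12) = 0.028679 → 2.87%.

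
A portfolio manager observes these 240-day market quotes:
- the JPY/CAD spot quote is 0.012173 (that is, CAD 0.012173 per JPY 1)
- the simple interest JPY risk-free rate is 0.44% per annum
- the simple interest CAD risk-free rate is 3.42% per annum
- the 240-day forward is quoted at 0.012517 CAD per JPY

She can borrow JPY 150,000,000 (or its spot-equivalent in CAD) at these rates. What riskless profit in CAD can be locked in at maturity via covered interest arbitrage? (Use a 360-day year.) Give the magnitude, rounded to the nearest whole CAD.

CAD 15,476

T = 240/360 years.
Invest the JPY and cover forward: 150,000,000 × 1.002933333 × 0.012517 = CAD 1,883,057.48.
Convert at spot and invest in CAD: 150,000,000 × 0.012173 × 1.022800 = CAD 1,867,581.66.
The quoted forward overvalues JPY, so borrow CAD, buy JPY at spot, deposit the JPY at 0.44%, and sell the proceeds forward at 0.012517.
Profit = 1,883,057.48 − 1,867,581.66 = CAD 15,476.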